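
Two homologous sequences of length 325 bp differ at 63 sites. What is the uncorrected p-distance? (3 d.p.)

p = 63/325 = 0.193846… ≈ 0.194 (to 3 d.p.).

0.194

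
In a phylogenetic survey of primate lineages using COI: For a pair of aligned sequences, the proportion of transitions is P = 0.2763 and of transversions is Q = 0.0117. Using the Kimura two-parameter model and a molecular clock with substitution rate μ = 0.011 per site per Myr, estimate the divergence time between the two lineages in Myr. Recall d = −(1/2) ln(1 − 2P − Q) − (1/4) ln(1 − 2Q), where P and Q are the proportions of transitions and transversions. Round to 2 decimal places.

Under the Kimura two-parameter model, d = −½ ln(1 − 2P − Q) − ¼ ln(1 − 2Q).
1 − 2P − Q = 0.4357, giving −½ ln(0.4357) = 0.415401.
1 − 2Q = 0.9766, giving −¼ ln(0.9766) = 0.005920.
d = 0.415401 + 0.005920 = 0.421321.
Under a molecular clock d = 2μt, so t = d/(2μ) = 0.421321 / (2 × 0.011) = 19.15 Myr.

19.15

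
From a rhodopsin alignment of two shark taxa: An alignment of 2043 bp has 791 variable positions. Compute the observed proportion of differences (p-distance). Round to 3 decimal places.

p = 791/2043 = 0.387175… ≈ 0.387 (to 3 d.p.).

0.387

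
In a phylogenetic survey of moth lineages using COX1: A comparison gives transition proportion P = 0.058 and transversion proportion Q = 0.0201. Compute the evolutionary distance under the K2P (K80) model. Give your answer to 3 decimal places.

0.083

Under the Kimura two-parameter model, d = −½ ln(1 − 2P − Q) − ¼ ln(1 − 2Q).
1 − 2P − Q = 0.8639, giving −½ ln(0.8639) = 0.073149.
1 − 2Q = 0.9598, giving −¼ ln(0.9598) = 0.010258.
d = 0.073149 + 0.010258 = 0.083407.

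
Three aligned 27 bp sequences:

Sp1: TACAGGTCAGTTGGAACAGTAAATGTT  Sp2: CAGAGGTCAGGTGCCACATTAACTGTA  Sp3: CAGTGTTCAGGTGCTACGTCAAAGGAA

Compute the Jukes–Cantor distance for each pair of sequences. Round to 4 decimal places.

Sp1–Sp2: 8/27 sites differ → p ≈ 0.296296, d = −0.75 ln(1 − 0.395061) = 0.376971 ≈ 0.3770.
Sp1–Sp3: 13/27 sites differ → p ≈ 0.481481, d = −0.75 ln(1 − 0.641975) = 0.770364 ≈ 0.7704.
Sp2–Sp3: 8/27 sites differ → p ≈ 0.296296, d = −0.75 ln(1 − 0.395061) = 0.376971 ≈ 0.3770.

d(Sp1,Sp2) = 0.3770, d(Sp1,Sp3) = 0.7704, d(Sp2,Sp3) = 0.3770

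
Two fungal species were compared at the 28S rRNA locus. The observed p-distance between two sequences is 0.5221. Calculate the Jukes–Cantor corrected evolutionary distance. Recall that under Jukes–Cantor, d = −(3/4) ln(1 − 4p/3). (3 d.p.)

d = −(3/4) ln(1 − 4p/3) = −0.75 ln(1 − 0.696133) = −0.75 ln(0.303867)
  = −0.75 × (-1.191165) = 0.893374 substitutions/site.

0.893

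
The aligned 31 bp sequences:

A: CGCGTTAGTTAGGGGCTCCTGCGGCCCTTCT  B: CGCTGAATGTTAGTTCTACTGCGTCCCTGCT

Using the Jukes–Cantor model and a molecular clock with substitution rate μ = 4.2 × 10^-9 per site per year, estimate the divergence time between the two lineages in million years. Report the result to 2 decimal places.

The sequences differ at 12 of 31 sites, so p = 12/31 ≈ 0.387097.
d = −(3/4) ln(1 − 4p/3) = −0.75 ln(1 − 0.516129) = −0.75 ln(0.483871)
  = −0.75 × (-0.725937) = 0.544453 substitutions/site.
Under a molecular clock d = 2μt, so t = d/(2μ) = 0.544453 / (2 × 4.2 × 10^-9) = 64.82 million years.

64.82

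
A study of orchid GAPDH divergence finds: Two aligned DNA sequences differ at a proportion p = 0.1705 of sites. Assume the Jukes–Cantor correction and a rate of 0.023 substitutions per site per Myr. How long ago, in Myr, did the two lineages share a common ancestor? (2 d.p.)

d = −(3/4) ln(1 − 4p/3) = −0.75 ln(1 − 0.227333) = −0.75 ln(0.772667)
  = −0.75 × (-0.257907) = 0.193430 substitutions/site.
Under a molecular clock d = 2μt, so t = d/(2μ) = 0.193430 / (2 × 0.023) = 4.21 Myr.

4.21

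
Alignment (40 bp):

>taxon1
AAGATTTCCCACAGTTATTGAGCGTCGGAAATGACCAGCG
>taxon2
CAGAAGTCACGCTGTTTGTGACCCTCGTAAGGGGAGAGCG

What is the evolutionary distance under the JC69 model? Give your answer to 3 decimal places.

The sequences differ at 16 of 40 sites, so p = 16/40 = 0.4.
d = −(3/4) ln(1 − 4p/3) = −0.75 ln(1 − 0.533333) = −0.75 ln(0.466667)
  = −0.75 × (-0.762139) = 0.571604 substitutions/site.

0.572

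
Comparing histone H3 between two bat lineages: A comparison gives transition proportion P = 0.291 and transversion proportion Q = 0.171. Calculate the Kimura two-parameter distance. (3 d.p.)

0.804

Under the Kimura two-parameter model, d = −½ ln(1 − 2P − Q) − ¼ ln(1 − 2Q).
1 − 2P − Q = 0.247, giving −½ ln(0.247) = 0.699183.
1 − 2Q = 0.658, giving −¼ ln(0.658) = 0.104638.
d = 0.699183 + 0.104638 = 0.803821.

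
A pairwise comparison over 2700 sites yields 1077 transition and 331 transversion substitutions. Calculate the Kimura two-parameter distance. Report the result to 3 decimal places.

P = 1077/2700 ≈ 0.398889 and Q = 331/2700 ≈ 0.122593.
Under the Kimura two-parameter model, d = −½ ln(1 − 2P − Q) − ¼ ln(1 − 2Q).
1 − 2P − Q = 0.079629, giving −½ ln(0.079629) = 1.265188.
1 − 2Q = 0.754814, giving −¼ ln(0.754814) = 0.070321.
d = 1.265188 + 0.070321 = 1.335509.

1.336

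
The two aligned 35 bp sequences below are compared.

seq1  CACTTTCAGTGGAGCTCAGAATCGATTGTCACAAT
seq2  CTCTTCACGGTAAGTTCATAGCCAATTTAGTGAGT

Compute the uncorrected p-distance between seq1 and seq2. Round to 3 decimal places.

The sequences differ at 18 of 35 positions.
p = 18/35 = 0.514285… ≈ 0.514 (to 3 d.p.).

0.514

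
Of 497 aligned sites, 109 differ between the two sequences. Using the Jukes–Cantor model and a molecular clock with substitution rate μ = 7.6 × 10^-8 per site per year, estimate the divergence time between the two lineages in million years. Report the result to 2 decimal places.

1.71

p = 109/497 ≈ 0.219316.
d = −(3/4) ln(1 − 4p/3) = −0.75 ln(1 − 0.292421) = −0.75 ln(0.707579)
  = −0.75 × (-0.345906) = 0.259430 substitutions/site.
Under a molecular clock d = 2μt, so t = d/(2μ) = 0.259430 / (2 × 7.6 × 10^-8) = 1.71 million years.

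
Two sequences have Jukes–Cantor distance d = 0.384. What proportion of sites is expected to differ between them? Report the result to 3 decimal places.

0.301

p = (3/4)(1 − e^(−4d/3)) = 0.75 × (1 − e^(-0.512)) = 0.75 × (1 − 0.599296) = 0.300528.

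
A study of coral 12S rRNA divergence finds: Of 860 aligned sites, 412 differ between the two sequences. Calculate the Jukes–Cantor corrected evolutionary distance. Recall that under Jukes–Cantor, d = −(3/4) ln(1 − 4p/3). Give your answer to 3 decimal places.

p = 412/860 ≈ 0.47907.
d = −(3/4) ln(1 − 4p/3) = −0.75 ln(1 − 0.63876) = −0.75 ln(0.36124)
  = −0.75 × (-1.018213) = 0.763660 substitutions/site.

0.764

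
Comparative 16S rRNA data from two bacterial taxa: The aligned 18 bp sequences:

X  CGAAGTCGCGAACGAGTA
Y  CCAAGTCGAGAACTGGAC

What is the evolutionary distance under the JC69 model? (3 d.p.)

The sequences differ at 6 of 18 sites (2, 9, 14, 15, 17, 18), so p = 6/18 ≈ 0.333333.
d = −(3/4) ln(1 − 4p/3) = −0.75 ln(1 − 0.444444) = −0.75 ln(0.555556)
  = −0.75 × (-0.587786) = 0.440840 substitutions/site.

0.441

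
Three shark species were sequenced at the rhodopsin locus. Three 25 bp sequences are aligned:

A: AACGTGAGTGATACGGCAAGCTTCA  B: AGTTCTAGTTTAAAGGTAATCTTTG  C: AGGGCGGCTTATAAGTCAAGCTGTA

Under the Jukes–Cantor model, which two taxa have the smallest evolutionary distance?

A–B: 13/25 differ, p = 0.520, d = 0.886.
A–C: 10/25 differ, p = 0.400, d = 0.572.
B–C: 12/25 differ, p = 0.480, d = 0.766.
The smallest distance is between A and C.

A and C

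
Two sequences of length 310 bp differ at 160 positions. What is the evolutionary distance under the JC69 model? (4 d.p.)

0.8740

p = 160/310 ≈ 0.516129.
d = −(3/4) ln(1 − 4p/3) = −0.75 ln(1 − 0.688172) = −0.75 ln(0.311828)
  = −0.75 × (-1.165304) = 0.873978 substitutions/site.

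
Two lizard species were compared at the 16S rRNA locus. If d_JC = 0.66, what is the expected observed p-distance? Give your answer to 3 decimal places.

p = (3/4)(1 − e^(−4d/3)) = 0.75 × (1 − e^(-0.88)) = 0.75 × (1 − 0.414783) = 0.438913.

0.439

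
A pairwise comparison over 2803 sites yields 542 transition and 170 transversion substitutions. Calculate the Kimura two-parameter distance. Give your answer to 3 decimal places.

P = 542/2803 ≈ 0.193364 and Q = 170/2803 ≈ 0.060649.
Under the Kimura two-parameter model, d = −½ ln(1 − 2P − Q) − ¼ ln(1 − 2Q).
1 − 2P − Q = 0.552623, giving −½ ln(0.552623) = 0.296540.
1 − 2Q = 0.878702, giving −¼ ln(0.878702) = 0.032327.
d = 0.296540 + 0.032327 = 0.328867.

0.329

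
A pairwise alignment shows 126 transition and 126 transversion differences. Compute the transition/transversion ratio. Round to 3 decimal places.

1.000

R = 126/126 = 1.000.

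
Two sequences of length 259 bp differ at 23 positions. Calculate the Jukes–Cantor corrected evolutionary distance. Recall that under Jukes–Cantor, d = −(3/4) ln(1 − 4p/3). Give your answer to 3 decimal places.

p = 23/259 ≈ 0.088803.
d = −(3/4) ln(1 − 4p/3) = −0.75 ln(1 − 0.118404) = −0.75 ln(0.881596)
  = −0.75 × (-0.126021) = 0.094516 substitutions/site.

0.095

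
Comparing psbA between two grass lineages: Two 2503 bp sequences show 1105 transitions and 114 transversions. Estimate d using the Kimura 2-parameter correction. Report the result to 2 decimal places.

P = 1105/2503 ≈ 0.44147 and Q = 114/2503 ≈ 0.045545.
Under the Kimura two-parameter model, d = −½ ln(1 − 2P − Q) − ¼ ln(1 − 2Q).
1 − 2P − Q = 0.071515, giving −½ ln(0.071515) = 1.318924.
1 − 2Q = 0.90891, giving −¼ ln(0.90891) = 0.023877.
d = 1.318924 + 0.023877 = 1.342801.

1.34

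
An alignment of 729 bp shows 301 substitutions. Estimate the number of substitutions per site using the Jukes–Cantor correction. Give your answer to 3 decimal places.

p = 301/729 ≈ 0.412894.
d = −(3/4) ln(1 − 4p/3) = −0.75 ln(1 − 0.550525) = −0.75 ln(0.449475)
  = −0.75 × (-0.799675) = 0.599756 substitutions/site.

0.600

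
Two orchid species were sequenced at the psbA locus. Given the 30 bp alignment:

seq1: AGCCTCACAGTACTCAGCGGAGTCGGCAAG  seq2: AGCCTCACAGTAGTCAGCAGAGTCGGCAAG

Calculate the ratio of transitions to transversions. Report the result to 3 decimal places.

1.000

Transitions are A↔G and C↔T; transversions are all other mismatches.
Transitions: 1. Transversions: 1.
R = 1/1 = 1.000.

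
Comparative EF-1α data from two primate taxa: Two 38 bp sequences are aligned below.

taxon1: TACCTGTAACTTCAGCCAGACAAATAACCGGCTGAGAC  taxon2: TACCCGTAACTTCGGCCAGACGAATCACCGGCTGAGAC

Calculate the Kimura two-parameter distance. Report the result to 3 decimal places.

Of 38 sites, 3 differences are transitions and 1 are transversions, so P = 3/38 ≈ 0.078947 and Q = 1/38 ≈ 0.026316.
Under the Kimura two-parameter model, d = −½ ln(1 − 2P − Q) − ¼ ln(1 − 2Q).
1 − 2P − Q = 0.81579, giving −½ ln(0.81579) = 0.101799.
1 − 2Q = 0.947368, giving −¼ ln(0.947368) = 0.013517.
d = 0.101799 + 0.013517 = 0.115316.

0.115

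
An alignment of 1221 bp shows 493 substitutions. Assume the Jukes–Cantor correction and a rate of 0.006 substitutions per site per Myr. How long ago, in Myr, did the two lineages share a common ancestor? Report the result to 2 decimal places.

48.31

p = 493/1221 ≈ 0.403767.
d = −(3/4) ln(1 − 4p/3) = −0.75 ln(1 − 0.538356) = −0.75 ln(0.461644)
  = −0.75 × (-0.772961) = 0.579721 substitutions/site.
Under a molecular clock d = 2μt, so t = d/(2μ) = 0.579721 / (2 × 0.006) = 48.31 Myr.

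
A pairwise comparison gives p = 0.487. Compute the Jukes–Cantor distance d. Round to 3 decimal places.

0.786

d = −(3/4) ln(1 − 4p/3) = −0.75 ln(1 − 0.649333) = −0.75 ln(0.350667)
  = −0.75 × (-1.047918) = 0.785939 substitutions/site.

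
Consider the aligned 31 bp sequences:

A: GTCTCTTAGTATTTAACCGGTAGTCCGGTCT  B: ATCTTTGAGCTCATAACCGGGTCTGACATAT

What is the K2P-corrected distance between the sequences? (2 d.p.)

0.78

Of 31 sites, 5 differences are transitions and 10 are transversions, so P = 5/31 ≈ 0.16129 and Q = 10/31 ≈ 0.322581.
Under the Kimura two-parameter model, d = −½ ln(1 − 2P − Q) − ¼ ln(1 − 2Q).
1 − 2P − Q = 0.354839, giving −½ ln(0.354839) = 0.518046.
1 − 2Q = 0.354838, giving −¼ ln(0.354838) = 0.259023.
d = 0.518046 + 0.259023 = 0.777069.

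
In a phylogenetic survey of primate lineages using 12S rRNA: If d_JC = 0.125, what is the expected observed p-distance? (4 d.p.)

0.1151

p = (3/4)(1 − e^(−4d/3)) = 0.75 × (1 − e^(-0.166667)) = 0.75 × (1 − 0.846481) = 0.115139.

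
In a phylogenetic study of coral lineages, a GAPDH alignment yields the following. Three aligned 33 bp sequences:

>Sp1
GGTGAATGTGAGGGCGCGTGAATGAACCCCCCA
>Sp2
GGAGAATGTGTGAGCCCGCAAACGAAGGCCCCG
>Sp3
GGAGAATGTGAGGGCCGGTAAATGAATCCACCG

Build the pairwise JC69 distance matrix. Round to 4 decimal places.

d(Sp1,Sp2) = 0.3882, d(Sp1,Sp3) = 0.2493, d(Sp2,Sp3) = 0.2928

Sp1–Sp2: 10/33 sites differ → p ≈ 0.30303, d = −0.75 ln(1 − 0.40404) = 0.388186 ≈ 0.3882.
Sp1–Sp3: 7/33 sites differ → p ≈ 0.212121, d = −0.75 ln(1 − 0.282828) = 0.249330 ≈ 0.2493.
Sp2–Sp3: 8/33 sites differ → p ≈ 0.242424, d = −0.75 ln(1 − 0.323232) = 0.292820 ≈ 0.2928.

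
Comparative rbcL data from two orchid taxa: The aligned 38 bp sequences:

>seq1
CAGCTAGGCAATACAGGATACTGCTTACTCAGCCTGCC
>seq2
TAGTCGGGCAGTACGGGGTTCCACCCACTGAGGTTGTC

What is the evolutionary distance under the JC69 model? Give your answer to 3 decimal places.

0.618

The sequences differ at 16 of 38 sites, so p = 16/38 ≈ 0.421053.
d = −(3/4) ln(1 − 4p/3) = −0.75 ln(1 − 0.561404) = −0.75 ln(0.438596)
  = −0.75 × (-0.824177) = 0.618133 substitutions/site.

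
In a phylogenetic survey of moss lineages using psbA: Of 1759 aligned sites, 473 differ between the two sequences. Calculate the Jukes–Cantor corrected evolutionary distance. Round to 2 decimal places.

p = 473/1759 ≈ 0.268903.
d = −(3/4) ln(1 − 4p/3) = −0.75 ln(1 − 0.358537) = −0.75 ln(0.641463)
  = −0.75 × (-0.444004) = 0.333003 substitutions/site.

0.33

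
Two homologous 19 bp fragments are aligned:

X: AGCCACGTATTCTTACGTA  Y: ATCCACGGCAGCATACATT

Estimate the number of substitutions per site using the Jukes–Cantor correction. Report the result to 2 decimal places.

0.62

The sequences differ at 8 of 19 sites (2, 8, 9, 10, 11, 13, 17, 19), so p = 8/19 ≈ 0.421053.
d = −(3/4) ln(1 − 4p/3) = −0.75 ln(1 − 0.561404) = −0.75 ln(0.438596)
  = −0.75 × (-0.824177) = 0.618133 substitutions/site.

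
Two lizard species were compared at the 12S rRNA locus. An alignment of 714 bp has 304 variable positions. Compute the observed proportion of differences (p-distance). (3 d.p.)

0.426

p = 304/714 = 0.425770… ≈ 0.426 (to 3 d.p.).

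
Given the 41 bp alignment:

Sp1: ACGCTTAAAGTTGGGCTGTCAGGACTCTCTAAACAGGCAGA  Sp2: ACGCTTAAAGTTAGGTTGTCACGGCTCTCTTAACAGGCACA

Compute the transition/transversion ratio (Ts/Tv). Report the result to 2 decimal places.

Transitions are A↔G and C↔T; transversions are all other mismatches.
Transitions: 3. Transversions: 3.
R = 3/3 = 1.00.

1.00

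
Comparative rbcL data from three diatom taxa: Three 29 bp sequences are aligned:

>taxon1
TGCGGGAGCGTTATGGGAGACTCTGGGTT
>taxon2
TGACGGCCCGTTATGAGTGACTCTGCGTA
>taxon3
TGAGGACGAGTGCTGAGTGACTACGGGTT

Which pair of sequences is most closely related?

taxon1 and taxon2

taxon1–taxon2: 8/29 differ, p = 0.276, d = 0.344.
taxon1–taxon3: 10/29 differ, p = 0.345, d = 0.462.
taxon2–taxon3: 10/29 differ, p = 0.345, d = 0.462.
The smallest distance is between taxon1 and taxon2.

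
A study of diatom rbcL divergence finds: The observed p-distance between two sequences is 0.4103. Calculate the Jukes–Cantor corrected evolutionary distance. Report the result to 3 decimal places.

0.594

d = −(3/4) ln(1 − 4p/3) = −0.75 ln(1 − 0.547067) = −0.75 ln(0.452933)
  = −0.75 × (-0.792011) = 0.594008 substitutions/site.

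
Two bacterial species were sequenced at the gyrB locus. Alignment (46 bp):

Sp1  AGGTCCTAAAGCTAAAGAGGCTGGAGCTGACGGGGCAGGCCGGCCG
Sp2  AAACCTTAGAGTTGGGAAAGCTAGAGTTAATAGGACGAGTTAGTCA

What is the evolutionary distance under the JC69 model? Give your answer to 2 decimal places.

The sequences differ at 24 of 46 sites, so p = 24/46 ≈ 0.521739.
d = −(3/4) ln(1 − 4p/3) = −0.75 ln(1 − 0.695652) = −0.75 ln(0.304348)
  = −0.75 × (-1.189583) = 0.892187 substitutions/site.

0.89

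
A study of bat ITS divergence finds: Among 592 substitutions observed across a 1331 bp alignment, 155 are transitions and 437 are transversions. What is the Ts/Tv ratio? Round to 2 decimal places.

R = 155/437 = 0.354691… ≈ 0.35 (to 2 d.p.).

0.35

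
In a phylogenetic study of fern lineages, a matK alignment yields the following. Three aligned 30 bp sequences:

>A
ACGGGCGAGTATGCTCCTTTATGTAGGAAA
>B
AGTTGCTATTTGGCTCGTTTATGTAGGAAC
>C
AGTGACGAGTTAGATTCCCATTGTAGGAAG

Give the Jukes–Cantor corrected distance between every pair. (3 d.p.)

A–B: 9/30 sites differ → p = 0.3, d = −0.75 ln(1 − 0.4) = 0.383119 ≈ 0.383.
A–C: 12/30 sites differ → p = 0.4, d = −0.75 ln(1 − 0.533333) = 0.571605 ≈ 0.572.
B–C: 13/30 sites differ → p ≈ 0.433333, d = −0.75 ln(1 − 0.577777) = 0.646666 ≈ 0.647.

d(A,B) = 0.383, d(A,C) = 0.572, d(B,C) = 0.647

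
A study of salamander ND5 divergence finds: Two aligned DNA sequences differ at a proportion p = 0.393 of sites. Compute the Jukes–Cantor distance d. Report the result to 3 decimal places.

d = −(3/4) ln(1 − 4p/3) = −0.75 ln(1 − 0.524) = −0.75 ln(0.476)
  = −0.75 × (-0.742337) = 0.556753 substitutions/site.

0.557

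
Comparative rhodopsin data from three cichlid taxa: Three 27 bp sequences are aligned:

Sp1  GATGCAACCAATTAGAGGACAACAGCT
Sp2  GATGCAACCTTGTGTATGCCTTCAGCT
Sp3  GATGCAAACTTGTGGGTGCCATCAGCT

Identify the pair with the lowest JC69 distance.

Sp2 and Sp3

Sp1–Sp2: 9/27 differ, p = 0.333, d = 0.441.
Sp1–Sp3: 9/27 differ, p = 0.333, d = 0.441.
Sp2–Sp3: 4/27 differ, p = 0.148, d = 0.165.
The smallest distance is between Sp2 and Sp3.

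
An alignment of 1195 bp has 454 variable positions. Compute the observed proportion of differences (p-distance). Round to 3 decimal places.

p = 454/1195 = 0.379916… ≈ 0.380 (to 3 d.p.).

0.380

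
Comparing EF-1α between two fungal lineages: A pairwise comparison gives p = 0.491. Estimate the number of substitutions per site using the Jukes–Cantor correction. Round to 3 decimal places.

0.797

d = −(3/4) ln(1 − 4p/3) = −0.75 ln(1 − 0.654667) = −0.75 ln(0.345333)
  = −0.75 × (-1.063246) = 0.797435 substitutions/site.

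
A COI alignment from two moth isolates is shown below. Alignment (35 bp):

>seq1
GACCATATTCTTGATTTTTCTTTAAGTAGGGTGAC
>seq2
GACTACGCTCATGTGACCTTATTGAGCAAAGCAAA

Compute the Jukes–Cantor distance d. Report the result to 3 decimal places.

0.965

The sequences differ at 19 of 35 sites, so p = 19/35 ≈ 0.542857.
d = −(3/4) ln(1 − 4p/3) = −0.75 ln(1 − 0.723809) = −0.75 ln(0.276191)
  = −0.75 × (-1.286663) = 0.964997 substitutions/site.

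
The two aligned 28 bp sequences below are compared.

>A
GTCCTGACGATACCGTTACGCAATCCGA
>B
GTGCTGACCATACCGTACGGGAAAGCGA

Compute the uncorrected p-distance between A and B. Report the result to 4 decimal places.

The sequences differ at 8 of 28 positions (sites 3, 9, 17, 18, 19, 21, 24, 25).
p = 8/28 = 0.285714… ≈ 0.2857 (to 4 d.p.).

0.2857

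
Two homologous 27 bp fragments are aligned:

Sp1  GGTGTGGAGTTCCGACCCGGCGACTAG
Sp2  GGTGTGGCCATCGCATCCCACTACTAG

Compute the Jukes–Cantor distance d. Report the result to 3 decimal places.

The sequences differ at 9 of 27 sites (8, 9, 10, 13, 14, 16, 19, 20, 22), so p = 9/27 ≈ 0.333333.
d = −(3/4) ln(1 − 4p/3) = −0.75 ln(1 − 0.444444) = −0.75 ln(0.555556)
  = −0.75 × (-0.587786) = 0.440840 substitutions/site.

0.441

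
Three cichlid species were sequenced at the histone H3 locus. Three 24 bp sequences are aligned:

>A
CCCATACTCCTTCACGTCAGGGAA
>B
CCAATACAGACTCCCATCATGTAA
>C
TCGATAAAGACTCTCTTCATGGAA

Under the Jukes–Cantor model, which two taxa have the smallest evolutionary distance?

B and C

A–B: 9/24 differ, p = 0.375, d = 0.520.
A–C: 10/24 differ, p = 0.417, d = 0.608.
B–C: 6/24 differ, p = 0.250, d = 0.304.
The smallest distance is between B and C.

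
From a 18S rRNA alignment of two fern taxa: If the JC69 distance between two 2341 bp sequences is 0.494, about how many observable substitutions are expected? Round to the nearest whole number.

847

Invert JC69: p = (3/4)(1 − e^(−4d/3)) = 0.75 × (1 − e^(-0.658667)) = 0.75 × (1 − 0.517541) = 0.361844.
Expected differing sites = pL ≈ 0.361844 × 2341 = 847.076804 ≈ 847.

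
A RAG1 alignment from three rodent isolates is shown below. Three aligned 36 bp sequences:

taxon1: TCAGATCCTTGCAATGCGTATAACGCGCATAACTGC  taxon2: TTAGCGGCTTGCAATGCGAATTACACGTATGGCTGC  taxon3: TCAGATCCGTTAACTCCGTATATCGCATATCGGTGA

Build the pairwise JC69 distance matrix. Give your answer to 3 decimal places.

taxon1–taxon2: 10/36 sites differ → p ≈ 0.277778, d = −0.75 ln(1 − 0.370371) = 0.346968 ≈ 0.347.
taxon1–taxon3: 12/36 sites differ → p ≈ 0.333333, d = −0.75 ln(1 − 0.444444) = 0.440839 ≈ 0.441.
taxon2–taxon3: 17/36 sites differ → p ≈ 0.472222, d = −0.75 ln(1 − 0.629629) = 0.744938 ≈ 0.745.

d(taxon1,taxon2) = 0.347, d(taxon1,taxon3) = 0.441, d(taxon2,taxon3) = 0.745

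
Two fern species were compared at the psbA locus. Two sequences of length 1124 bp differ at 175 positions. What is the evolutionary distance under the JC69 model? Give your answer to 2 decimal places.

p = 175/1124 ≈ 0.155694.
d = −(3/4) ln(1 − 4p/3) = −0.75 ln(1 − 0.207592) = −0.75 ln(0.792408)
  = −0.75 × (-0.232679) = 0.174509 substitutions/site.

0.17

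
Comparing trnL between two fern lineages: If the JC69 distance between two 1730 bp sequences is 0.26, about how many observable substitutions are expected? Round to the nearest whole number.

380

Invert JC69: p = (3/4)(1 − e^(−4d/3)) = 0.75 × (1 − e^(-0.346667)) = 0.75 × (1 − 0.707041) = 0.219719.
Expected differing sites = pL ≈ 0.219719 × 1730 = 380.11387 ≈ 380.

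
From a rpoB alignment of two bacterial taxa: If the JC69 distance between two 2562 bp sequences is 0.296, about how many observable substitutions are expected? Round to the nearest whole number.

627

Invert JC69: p = (3/4)(1 − e^(−4d/3)) = 0.75 × (1 − e^(-0.394667)) = 0.75 × (1 − 0.673904) = 0.244572.
Expected differing sites = pL ≈ 0.244572 × 2562 = 626.593464 ≈ 627.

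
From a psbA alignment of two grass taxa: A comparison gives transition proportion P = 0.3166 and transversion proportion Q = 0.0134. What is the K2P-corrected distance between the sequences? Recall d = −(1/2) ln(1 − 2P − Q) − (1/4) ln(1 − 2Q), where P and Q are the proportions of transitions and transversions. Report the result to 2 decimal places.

0.53

Under the Kimura two-parameter model, d = −½ ln(1 − 2P − Q) − ¼ ln(1 − 2Q).
1 − 2P − Q = 0.3534, giving −½ ln(0.3534) = 0.520077.
1 − 2Q = 0.9732, giving −¼ ln(0.9732) = 0.006791.
d = 0.520077 + 0.006791 = 0.526868.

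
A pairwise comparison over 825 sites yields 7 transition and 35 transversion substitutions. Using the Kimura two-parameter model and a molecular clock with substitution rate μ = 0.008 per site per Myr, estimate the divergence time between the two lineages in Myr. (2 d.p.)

3.30

P = 7/825 ≈ 0.008485 and Q = 35/825 ≈ 0.042424.
Under the Kimura two-parameter model, d = −½ ln(1 − 2P − Q) − ¼ ln(1 − 2Q).
1 − 2P − Q = 0.940606, giving −½ ln(0.940606) = 0.030615.
1 − 2Q = 0.915152, giving −¼ ln(0.915152) = 0.022166.
d = 0.030615 + 0.022166 = 0.052781.
Under a molecular clock d = 2μt, so t = d/(2μ) = 0.052781 / (2 × 0.008) = 3.30 Myr.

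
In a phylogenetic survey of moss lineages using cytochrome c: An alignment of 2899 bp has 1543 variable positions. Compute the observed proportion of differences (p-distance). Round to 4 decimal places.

0.5323

p = 1543/2899 = 0.532252… ≈ 0.5323 (to 4 d.p.).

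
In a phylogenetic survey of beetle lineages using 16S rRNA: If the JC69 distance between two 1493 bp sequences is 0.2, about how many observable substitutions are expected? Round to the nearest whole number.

Invert JC69: p = (3/4)(1 − e^(−4d/3)) = 0.75 × (1 − e^(-0.266667)) = 0.75 × (1 − 0.765928) = 0.175554.
Expected differing sites = pL ≈ 0.175554 × 1493 = 262.102122 ≈ 262.

262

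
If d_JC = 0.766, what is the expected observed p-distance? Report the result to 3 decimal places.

p = (3/4)(1 − e^(−4d/3)) = 0.75 × (1 − e^(-1.021333)) = 0.75 × (1 − 0.360115) = 0.479914.

0.480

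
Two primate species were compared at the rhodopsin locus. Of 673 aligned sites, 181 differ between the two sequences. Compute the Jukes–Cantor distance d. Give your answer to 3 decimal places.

p = 181/673 ≈ 0.268945.
d = −(3/4) ln(1 − 4p/3) = −0.75 ln(1 − 0.358593) = −0.75 ln(0.641407)
  = −0.75 × (-0.444091) = 0.333068 substitutions/site.

0.333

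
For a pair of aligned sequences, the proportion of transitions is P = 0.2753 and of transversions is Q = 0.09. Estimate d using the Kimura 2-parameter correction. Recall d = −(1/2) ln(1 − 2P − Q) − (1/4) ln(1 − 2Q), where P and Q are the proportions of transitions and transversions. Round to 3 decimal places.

Under the Kimura two-parameter model, d = −½ ln(1 − 2P − Q) − ¼ ln(1 − 2Q).
1 − 2P − Q = 0.3594, giving −½ ln(0.3594) = 0.511660.
1 − 2Q = 0.82, giving −¼ ln(0.82) = 0.049613.
d = 0.511660 + 0.049613 = 0.561273.

0.561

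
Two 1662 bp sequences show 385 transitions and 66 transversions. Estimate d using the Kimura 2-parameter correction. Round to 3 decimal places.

0.370

P = 385/1662 ≈ 0.231649 and Q = 66/1662 ≈ 0.039711.
Under the Kimura two-parameter model, d = −½ ln(1 − 2P − Q) − ¼ ln(1 − 2Q).
1 − 2P − Q = 0.496991, giving −½ ln(0.496991) = 0.349592.
1 − 2Q = 0.920578, giving −¼ ln(0.920578) = 0.020688.
d = 0.349592 + 0.020688 = 0.370280.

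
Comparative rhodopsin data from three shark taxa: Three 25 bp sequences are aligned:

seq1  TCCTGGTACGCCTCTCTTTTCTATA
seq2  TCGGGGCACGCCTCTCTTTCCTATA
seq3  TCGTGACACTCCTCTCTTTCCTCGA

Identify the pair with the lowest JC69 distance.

seq1 and seq2

seq1–seq2: 4/25 differ, p = 0.160, d = 0.180.
seq1–seq3: 7/25 differ, p = 0.280, d = 0.351.
seq2–seq3: 5/25 differ, p = 0.200, d = 0.233.
The smallest distance is between seq1 and seq2.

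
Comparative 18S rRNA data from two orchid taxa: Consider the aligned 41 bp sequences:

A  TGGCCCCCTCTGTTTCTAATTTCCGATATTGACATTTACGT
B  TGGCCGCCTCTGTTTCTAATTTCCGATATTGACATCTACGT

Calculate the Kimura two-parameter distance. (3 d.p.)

Of 41 sites, 1 differences are transitions and 1 are transversions, so P = 1/41 ≈ 0.02439 and Q = 1/41 ≈ 0.02439.
Under the Kimura two-parameter model, d = −½ ln(1 − 2P − Q) − ¼ ln(1 − 2Q).
1 − 2P − Q = 0.92683, giving −½ ln(0.92683) = 0.037993.
1 − 2Q = 0.95122, giving −¼ ln(0.95122) = 0.012502.
d = 0.037993 + 0.012502 = 0.050495.

0.050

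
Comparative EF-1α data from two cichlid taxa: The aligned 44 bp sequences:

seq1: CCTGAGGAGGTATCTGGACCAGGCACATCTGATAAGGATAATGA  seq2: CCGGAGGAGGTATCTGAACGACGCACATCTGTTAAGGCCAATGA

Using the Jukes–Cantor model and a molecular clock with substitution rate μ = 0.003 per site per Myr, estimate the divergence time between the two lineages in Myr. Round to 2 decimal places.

The sequences differ at 7 of 44 sites (3, 17, 20, 22, 32, 38, 39), so p = 7/44 ≈ 0.159091.
d = −(3/4) ln(1 − 4p/3) = −0.75 ln(1 − 0.212121) = −0.75 ln(0.787879)
  = −0.75 × (-0.238411) = 0.178808 substitutions/site.
Under a molecular clock d = 2μt, so t = d/(2μ) = 0.178808 / (2 × 0.003) = 29.80 Myr.

29.80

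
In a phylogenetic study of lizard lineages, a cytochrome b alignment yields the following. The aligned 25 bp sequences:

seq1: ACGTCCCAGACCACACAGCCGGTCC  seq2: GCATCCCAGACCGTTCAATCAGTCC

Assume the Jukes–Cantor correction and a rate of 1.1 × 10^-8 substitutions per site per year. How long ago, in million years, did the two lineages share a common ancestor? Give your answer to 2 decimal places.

The sequences differ at 8 of 25 sites (1, 3, 13, 14, 15, 18, 19, 21), so p = 8/25 = 0.32.
d = −(3/4) ln(1 − 4p/3) = −0.75 ln(1 − 0.426667) = −0.75 ln(0.573333)
  = −0.75 × (-0.556289) = 0.417217 substitutions/site.
Under a molecular clock d = 2μt, so t = d/(2μ) = 0.417217 / (2 × 1.1 × 10^-8) = 18.96 million years.

18.96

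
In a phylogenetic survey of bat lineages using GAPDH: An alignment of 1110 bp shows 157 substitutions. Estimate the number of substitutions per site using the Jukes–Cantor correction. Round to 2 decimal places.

p = 157/1110 ≈ 0.141441.
d = −(3/4) ln(1 − 4p/3) = −0.75 ln(1 − 0.188588) = −0.75 ln(0.811412)
  = −0.75 × (-0.208979) = 0.156734 substitutions/site.

0.16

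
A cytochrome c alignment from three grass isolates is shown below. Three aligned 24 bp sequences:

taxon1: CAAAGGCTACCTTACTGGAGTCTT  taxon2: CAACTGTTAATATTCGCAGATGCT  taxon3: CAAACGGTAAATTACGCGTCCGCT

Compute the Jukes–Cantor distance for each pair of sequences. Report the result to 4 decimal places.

taxon1–taxon2: 14/24 sites differ → p ≈ 0.583333, d = −0.75 ln(1 − 0.777777) = 1.128055 ≈ 1.1281.
taxon1–taxon3: 11/24 sites differ → p ≈ 0.458333, d = −0.75 ln(1 − 0.611111) = 0.708346 ≈ 0.7083.
taxon2–taxon3: 10/24 sites differ → p ≈ 0.416667, d = −0.75 ln(1 − 0.555556) = 0.608198 ≈ 0.6082.

d(taxon1,taxon2) = 1.1281, d(taxon1,taxon3) = 0.7083, d(taxon2,taxon3) = 0.6082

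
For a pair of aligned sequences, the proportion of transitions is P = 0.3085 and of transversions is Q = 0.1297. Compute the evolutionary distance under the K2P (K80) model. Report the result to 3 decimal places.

Under the Kimura two-parameter model, d = −½ ln(1 − 2P − Q) − ¼ ln(1 − 2Q).
1 − 2P − Q = 0.2533, giving −½ ln(0.2533) = 0.686590.
1 − 2Q = 0.7406, giving −¼ ln(0.7406) = 0.075074.
d = 0.686590 + 0.075074 = 0.761664.

0.762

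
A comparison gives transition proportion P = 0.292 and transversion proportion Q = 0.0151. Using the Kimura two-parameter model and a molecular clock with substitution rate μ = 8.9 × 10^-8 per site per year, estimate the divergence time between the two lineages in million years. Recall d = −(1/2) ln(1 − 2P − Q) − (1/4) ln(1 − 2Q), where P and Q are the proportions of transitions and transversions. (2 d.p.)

Under the Kimura two-parameter model, d = −½ ln(1 − 2P − Q) − ¼ ln(1 − 2Q).
1 − 2P − Q = 0.4009, giving −½ ln(0.4009) = 0.457022.
1 − 2Q = 0.9698, giving −¼ ln(0.9698) = 0.007666.
d = 0.457022 + 0.007666 = 0.464688.
Under a molecular clock d = 2μt, so t = d/(2μ) = 0.464688 / (2 × 8.9 × 10^-8) = 2.61 million years.

2.61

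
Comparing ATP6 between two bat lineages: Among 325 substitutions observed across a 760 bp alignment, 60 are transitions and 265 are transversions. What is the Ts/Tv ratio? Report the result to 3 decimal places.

R = 60/265 = 0.226415… ≈ 0.226 (to 3 d.p.).

0.226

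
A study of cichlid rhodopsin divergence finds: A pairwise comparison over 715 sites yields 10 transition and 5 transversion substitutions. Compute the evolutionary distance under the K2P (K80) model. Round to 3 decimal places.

0.021

P = 10/715 ≈ 0.013986 and Q = 5/715 ≈ 0.006993.
Under the Kimura two-parameter model, d = −½ ln(1 − 2P − Q) − ¼ ln(1 − 2Q).
1 − 2P − Q = 0.965035, giving −½ ln(0.965035) = 0.017795.
1 − 2Q = 0.986014, giving −¼ ln(0.986014) = 0.003521.
d = 0.017795 + 0.003521 = 0.021316.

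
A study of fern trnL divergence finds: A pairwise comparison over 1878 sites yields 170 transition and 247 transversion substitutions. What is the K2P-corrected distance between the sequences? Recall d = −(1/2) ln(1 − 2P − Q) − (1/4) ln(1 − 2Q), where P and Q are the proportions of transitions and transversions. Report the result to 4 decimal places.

0.2637

P = 170/1878 ≈ 0.090522 and Q = 247/1878 ≈ 0.131523.
Under the Kimura two-parameter model, d = −½ ln(1 − 2P − Q) − ¼ ln(1 − 2Q).
1 − 2P − Q = 0.687433, giving −½ ln(0.687433) = 0.187395.
1 − 2Q = 0.736954, giving −¼ ln(0.736954) = 0.076307.
d = 0.187395 + 0.076307 = 0.263702.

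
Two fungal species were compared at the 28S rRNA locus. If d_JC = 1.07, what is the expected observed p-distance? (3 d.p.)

0.570

p = (3/4)(1 − e^(−4d/3)) = 0.75 × (1 − e^(-1.426667)) = 0.75 × (1 − 0.240108) = 0.569919.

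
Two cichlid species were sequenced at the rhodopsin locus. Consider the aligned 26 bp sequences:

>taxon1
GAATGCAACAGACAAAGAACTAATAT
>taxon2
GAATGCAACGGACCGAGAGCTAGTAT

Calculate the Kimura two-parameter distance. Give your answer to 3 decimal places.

Of 26 sites, 4 differences are transitions and 1 are transversions, so P = 4/26 ≈ 0.153846 and Q = 1/26 ≈ 0.038462.
Under the Kimura two-parameter model, d = −½ ln(1 − 2P − Q) − ¼ ln(1 − 2Q).
1 − 2P − Q = 0.653846, giving −½ ln(0.653846) = 0.212442.
1 − 2Q = 0.923076, giving −¼ ln(0.923076) = 0.020011.
d = 0.212442 + 0.020011 = 0.232453.

0.232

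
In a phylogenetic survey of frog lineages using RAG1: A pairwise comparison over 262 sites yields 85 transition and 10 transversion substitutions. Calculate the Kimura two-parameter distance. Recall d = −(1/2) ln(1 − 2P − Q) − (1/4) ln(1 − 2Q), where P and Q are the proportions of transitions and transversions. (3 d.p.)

0.601

P = 85/262 ≈ 0.324427 and Q = 10/262 ≈ 0.038168.
Under the Kimura two-parameter model, d = −½ ln(1 − 2P − Q) − ¼ ln(1 − 2Q).
1 − 2P − Q = 0.312978, giving −½ ln(0.312978) = 0.580811.
1 − 2Q = 0.923664, giving −¼ ln(0.923664) = 0.019852.
d = 0.580811 + 0.019852 = 0.600663.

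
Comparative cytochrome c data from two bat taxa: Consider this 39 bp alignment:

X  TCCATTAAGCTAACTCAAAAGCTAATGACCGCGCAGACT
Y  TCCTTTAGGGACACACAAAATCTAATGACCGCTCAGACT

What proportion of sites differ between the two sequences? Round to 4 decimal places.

0.2051

The sequences differ at 8 of 39 positions (sites 4, 8, 10, 11, 12, 15, 21, 33).
p = 8/39 = 0.205128… ≈ 0.2051 (to 4 d.p.).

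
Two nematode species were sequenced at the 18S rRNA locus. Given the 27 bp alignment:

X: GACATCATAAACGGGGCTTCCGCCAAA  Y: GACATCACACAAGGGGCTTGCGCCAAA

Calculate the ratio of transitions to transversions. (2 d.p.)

0.33

Transitions are A↔G and C↔T; transversions are all other mismatches.
Transitions: 1. Transversions: 3.
R = 1/3 = 0.333333… ≈ 0.33 (to 2 d.p.).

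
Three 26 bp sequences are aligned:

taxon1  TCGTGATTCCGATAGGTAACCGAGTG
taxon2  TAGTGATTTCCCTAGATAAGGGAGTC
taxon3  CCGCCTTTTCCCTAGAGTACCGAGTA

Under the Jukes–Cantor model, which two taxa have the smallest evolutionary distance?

taxon1 and taxon2

taxon1–taxon2: 8/26 differ, p = 0.308, d = 0.396.
taxon1–taxon3: 11/26 differ, p = 0.423, d = 0.623.
taxon2–taxon3: 10/26 differ, p = 0.385, d = 0.539.
The smallest distance is between taxon1 and taxon2.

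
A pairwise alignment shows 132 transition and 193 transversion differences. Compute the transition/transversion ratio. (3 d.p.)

0.684

R = 132/193 = 0.683937… ≈ 0.684 (to 3 d.p.).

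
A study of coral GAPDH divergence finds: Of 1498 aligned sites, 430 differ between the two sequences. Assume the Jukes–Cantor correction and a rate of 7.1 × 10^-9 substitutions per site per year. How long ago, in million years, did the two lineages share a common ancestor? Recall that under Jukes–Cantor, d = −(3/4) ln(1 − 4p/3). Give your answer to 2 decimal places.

25.48

p = 430/1498 ≈ 0.287049.
d = −(3/4) ln(1 − 4p/3) = −0.75 ln(1 − 0.382732) = −0.75 ln(0.617268)
  = −0.75 × (-0.482452) = 0.361839 substitutions/site.
Under a molecular clock d = 2μt, so t = d/(2μ) = 0.361839 / (2 × 7.1 × 10^-9) = 25.48 million years.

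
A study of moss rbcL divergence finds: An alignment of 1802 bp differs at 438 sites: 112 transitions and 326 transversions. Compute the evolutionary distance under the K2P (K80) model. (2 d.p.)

0.29

P = 112/1802 ≈ 0.062153 and Q = 326/1802 ≈ 0.18091.
Under the Kimura two-parameter model, d = −½ ln(1 − 2P − Q) − ¼ ln(1 − 2Q).
1 − 2P − Q = 0.694784, giving −½ ln(0.694784) = 0.182077.
1 − 2Q = 0.63818, giving −¼ ln(0.63818) = 0.112284.
d = 0.182077 + 0.112284 = 0.294361.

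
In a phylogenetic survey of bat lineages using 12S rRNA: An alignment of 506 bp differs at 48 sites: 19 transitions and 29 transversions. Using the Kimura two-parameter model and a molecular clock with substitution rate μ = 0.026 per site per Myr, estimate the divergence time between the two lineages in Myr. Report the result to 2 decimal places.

1.95

P = 19/506 ≈ 0.037549 and Q = 29/506 ≈ 0.057312.
Under the Kimura two-parameter model, d = −½ ln(1 − 2P − Q) − ¼ ln(1 − 2Q).
1 − 2P − Q = 0.86759, giving −½ ln(0.86759) = 0.071018.
1 − 2Q = 0.885376, giving −¼ ln(0.885376) = 0.030436.
d = 0.071018 + 0.030436 = 0.101454.
Under a molecular clock d = 2μt, so t = d/(2μ) = 0.101454 / (2 × 0.026) = 1.95 Myr.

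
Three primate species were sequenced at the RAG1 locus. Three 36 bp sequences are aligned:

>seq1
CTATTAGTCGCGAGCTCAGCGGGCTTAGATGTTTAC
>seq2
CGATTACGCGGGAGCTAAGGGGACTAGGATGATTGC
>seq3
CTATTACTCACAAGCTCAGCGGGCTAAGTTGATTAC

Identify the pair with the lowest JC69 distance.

seq1–seq2: 11/36 differ, p = 0.306, d = 0.392.
seq1–seq3: 6/36 differ, p = 0.167, d = 0.188.
seq2–seq3: 11/36 differ, p = 0.306, d = 0.392.
The smallest distance is between seq1 and seq3.

seq1 and seq3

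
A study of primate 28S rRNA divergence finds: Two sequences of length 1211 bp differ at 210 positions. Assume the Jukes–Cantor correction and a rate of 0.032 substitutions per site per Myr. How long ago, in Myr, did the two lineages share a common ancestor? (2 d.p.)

3.08

p = 210/1211 ≈ 0.17341.
d = −(3/4) ln(1 − 4p/3) = −0.75 ln(1 − 0.231213) = −0.75 ln(0.768787)
  = −0.75 × (-0.262941) = 0.197206 substitutions/site.
Under a molecular clock d = 2μt, so t = d/(2μ) = 0.197206 / (2 × 0.032) = 3.08 Myr.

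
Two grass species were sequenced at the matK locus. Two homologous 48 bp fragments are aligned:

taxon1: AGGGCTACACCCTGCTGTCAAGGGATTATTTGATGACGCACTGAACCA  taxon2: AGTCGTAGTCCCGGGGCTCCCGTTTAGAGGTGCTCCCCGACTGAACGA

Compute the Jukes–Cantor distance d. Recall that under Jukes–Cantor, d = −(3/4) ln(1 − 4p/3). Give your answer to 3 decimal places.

0.824

The sequences differ at 24 of 48 sites, so p = 24/48 = 0.5.
d = −(3/4) ln(1 − 4p/3) = −0.75 ln(1 − 0.666667) = −0.75 ln(0.333333)
  = −0.75 × (-1.098613) = 0.823960 substitutions/site.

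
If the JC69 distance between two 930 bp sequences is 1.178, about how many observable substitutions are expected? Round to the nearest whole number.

552

Invert JC69: p = (3/4)(1 − e^(−4d/3)) = 0.75 × (1 − e^(-1.570667)) = 0.75 × (1 − 0.207906) = 0.594071.
Expected differing sites = pL ≈ 0.594071 × 930 = 552.48603 ≈ 552.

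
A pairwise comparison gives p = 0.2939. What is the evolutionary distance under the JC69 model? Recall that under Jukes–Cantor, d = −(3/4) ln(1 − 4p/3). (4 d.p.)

0.3730

d = −(3/4) ln(1 − 4p/3) = −0.75 ln(1 − 0.391867) = −0.75 ln(0.608133)
  = −0.75 × (-0.497362) = 0.373022 substitutions/site.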